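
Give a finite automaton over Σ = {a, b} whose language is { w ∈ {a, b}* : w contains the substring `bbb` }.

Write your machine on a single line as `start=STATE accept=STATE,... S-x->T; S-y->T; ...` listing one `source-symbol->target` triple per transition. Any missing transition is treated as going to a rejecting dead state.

States q0..q2 record the length of the longest prefix of `bbb` that matches the current input suffix. Reaching q3 means `bbb` has been seen, and we stay there forever. Accept from q3.
        a   b  
>  q0   q0  q1 
   q1   q0  q2 
   q2   q0  q3 
 * q3   q3  q3 
(> = start, * = accepting)

start=q0; accept=q3; q0-a->q0; q0-b->q1; q1-a->q0; q1-b->q2; q2-a->q0; q2-b->q3; q3-a->q3; q3-b->q3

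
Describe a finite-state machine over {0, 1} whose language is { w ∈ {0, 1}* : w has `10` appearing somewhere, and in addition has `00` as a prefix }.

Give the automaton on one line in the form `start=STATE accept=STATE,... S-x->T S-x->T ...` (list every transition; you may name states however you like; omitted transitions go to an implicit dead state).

Handle the two conditions separately and then intersect. One (3 states) tracks whether and how much of `10` has been seen; the other (4 states) tracks whether the input so far still matches the prefix `00`. Each combined state is a pair, one component from each; accept when both components accept.
A 7-state machine:
        0   1  
>  q0   q1  q2 
   q1   q3  q2 
   q2   q4  q2 
   q3   q3  q5 
   q4   q4  q4 
   q5   q6  q5 
 * q6   q6  q6 
(> = start, * = accepting)

start=q0 accept=q6 q0-0->q1 q0-1->q2 q1-0->q3 q1-1->q2 q2-0->q4 q2-1->q2 q3-0->q3 q3-1->q5 q4-0->q4 q4-1->q4 q5-0->q6 q5-1->q5 q6-0->q6 q6-1->q6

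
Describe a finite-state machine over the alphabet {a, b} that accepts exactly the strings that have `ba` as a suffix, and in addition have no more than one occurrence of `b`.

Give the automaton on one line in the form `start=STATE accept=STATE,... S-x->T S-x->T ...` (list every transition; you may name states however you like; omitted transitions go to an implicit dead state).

Handle the two conditions separately and then intersect. One (3 states) tracks how much of the suffix `ba` has currently been matched; the other (3 states) tracks the count of `b`s, saturating at 2. Each combined state is a pair, one component from each; accept when both components accept. Minimizing collapses redundant product states.
With 4 states:
        a   b  
>  q0   q0  q1 
   q1   q2  q3 
 * q2   q3  q3 
   q3   q3  q3 
(> = start, * = accepting)

start=q0 accept=q2 q0-a->q0 q0-b->q1 q1-a->q2 q1-b->q3 q2-a->q3 q2-b->q3 q3-a->q3 q3-b->q3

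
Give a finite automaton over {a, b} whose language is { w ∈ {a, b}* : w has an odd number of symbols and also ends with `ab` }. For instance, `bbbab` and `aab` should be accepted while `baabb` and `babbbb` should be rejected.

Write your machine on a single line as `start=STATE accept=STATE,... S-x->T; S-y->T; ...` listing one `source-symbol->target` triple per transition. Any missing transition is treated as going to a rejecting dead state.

Handle the two conditions separately and then intersect. The first has 2 states tracking the input length modulo 2; the second has 3 states tracking how much of the suffix `ab` has currently been matched. A product state is a pair (one from each), accepting exactly when both do. Minimizing collapses redundant product states.
4 states suffice.
        a   b  
>  q0   q1  q1 
   q1   q2  q0 
   q2   q1  q3 
 * q3   q2  q0 
(> = start, * = accepting)

start=q0; accept=q3; q0-a->q1; q0-b->q1; q1-a->q2; q1-b->q0; q2-a->q1; q2-b->q3; q3-a->q2; q3-b->q0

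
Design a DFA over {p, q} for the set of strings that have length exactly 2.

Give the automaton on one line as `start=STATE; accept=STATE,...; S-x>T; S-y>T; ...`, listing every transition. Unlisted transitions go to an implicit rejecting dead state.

start=S0; accept=S2; S0-p>S1; S0-q>S1; S1-p>S2; S1-q>S2; S2-p>S3; S2-q>S3; S3-p>S3; S3-q>S3

We only need to distinguish lengths 0, 1, …, 2, and '>2'. Chain S0 → S1 → S2 → S3 on every symbol, with S3 looping. Accepting states: {S2}.
A 4-state machine:
        p   q  
>  S0   S1  S1 
   S1   S2  S2 
 * S2   S3  S3 
   S3   S3  S3 
(> = start, * = accepting)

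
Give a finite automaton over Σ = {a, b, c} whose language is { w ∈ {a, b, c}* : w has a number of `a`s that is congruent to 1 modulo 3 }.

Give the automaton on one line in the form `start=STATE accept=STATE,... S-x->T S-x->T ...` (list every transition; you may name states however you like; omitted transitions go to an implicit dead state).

start=s0 accept=s1 s0-a->s1 s0-b->s0 s0-c->s0 s1-a->s2 s1-b->s1 s1-c->s1 s2-a->s0 s2-b->s2 s2-c->s2

The only thing that matters is how many `a`s have appeared, reduced mod 3. Use one state per residue: s0 for 0, …, s2 for 2. Reading `a` moves to the next residue; anything else stays put. s1 is accepting.
With 3 states:
        a   b   c  
>  s0   s1  s0  s0 
 * s1   s2  s1  s1 
   s2   s0  s2  s2 
(> = start, * = accepting)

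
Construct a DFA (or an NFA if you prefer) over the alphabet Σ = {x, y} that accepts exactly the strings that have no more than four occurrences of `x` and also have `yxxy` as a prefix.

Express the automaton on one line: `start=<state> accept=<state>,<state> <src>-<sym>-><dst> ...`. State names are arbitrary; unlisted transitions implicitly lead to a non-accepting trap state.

Run two small machines in parallel and take their product. One (6 states) tracks the count of `x`s, saturating at 5; the other (6 states) tracks whether the input so far still matches the prefix `yxxy`. Each combined state is a pair, one component from each; accept when both components accept. Minimizing collapses redundant product states.
An 8-state machine:
        x   y  
>  S0   S1  S2 
   S1   S1  S1 
   S2   S3  S1 
   S3   S4  S1 
   S4   S1  S5 
 * S5   S6  S5 
 * S6   S7  S6 
 * S7   S1  S7 
(> = start, * = accepting)

start=S0 accept=S5,S6,S7 S0-x->S1 S0-y->S2 S1-x->S1 S1-y->S1 S2-x->S3 S2-y->S1 S3-x->S4 S3-y->S1 S4-x->S1 S4-y->S5 S5-x->S6 S5-y->S5 S6-x->S7 S6-y->S6 S7-x->S1 S7-y->S7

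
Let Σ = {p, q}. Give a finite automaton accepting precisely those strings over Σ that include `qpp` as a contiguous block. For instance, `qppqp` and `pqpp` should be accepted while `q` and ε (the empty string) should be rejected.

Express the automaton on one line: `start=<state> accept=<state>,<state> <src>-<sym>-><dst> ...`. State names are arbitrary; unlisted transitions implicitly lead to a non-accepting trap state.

start=s0 accept=s3 s0-p->s0 s0-q->s1 s1-p->s2 s1-q->s1 s2-p->s3 s2-q->s1 s3-p->s3 s3-q->s3

States s0..s2 record the length of the longest prefix of `qpp` that matches the current input suffix. Reaching s3 means `qpp` has been seen, and we stay there forever. Accept from s3.
A 4-state machine:
        p   q  
>  s0   s0  s1 
   s1   s2  s1 
   s2   s3  s1 
 * s3   s3  s3 
(> = start, * = accepting)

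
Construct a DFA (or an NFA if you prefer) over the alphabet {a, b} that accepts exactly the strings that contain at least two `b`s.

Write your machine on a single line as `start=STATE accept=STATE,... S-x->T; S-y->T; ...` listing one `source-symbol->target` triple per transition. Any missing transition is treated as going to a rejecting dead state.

Count `b`s, saturating at 3: states q0 through q2 mean 0 through 2 `b`s seen; q3 means more than 2. Each `b` increments (capped at q3); other symbols loop. Accept from {q2, q3}.
4 states suffice.
        a   b  
>  q0   q0  q1 
   q1   q1  q2 
 * q2   q2  q3 
 * q3   q3  q3 
(> = start, * = accepting)

start=q0; accept=q2,q3; q0-a->q0; q0-b->q1; q1-a->q1; q1-b->q2; q2-a->q2; q2-b->q3; q3-a->q3; q3-b->q3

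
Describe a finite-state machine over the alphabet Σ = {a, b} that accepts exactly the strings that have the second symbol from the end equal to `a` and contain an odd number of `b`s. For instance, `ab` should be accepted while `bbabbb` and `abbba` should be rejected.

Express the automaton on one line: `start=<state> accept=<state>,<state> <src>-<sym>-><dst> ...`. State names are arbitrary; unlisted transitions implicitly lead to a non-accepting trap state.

start=S0 accept=S3,S5 S0-a->S1 S0-b->S2 S1-a->S1 S1-b->S3 S2-a->S4 S2-b->S0 S3-a->S4 S3-b->S0 S4-a->S5 S4-b->S0 S5-a->S5 S5-b->S0

Handle the two conditions separately and then intersect. One (7 states) tracks the last 2 symbols read; the other (2 states) tracks the count of `b`s modulo 2. Each combined state is a pair, one component from each; accept when both components accept. Equivalent product states are then merged.
6 states suffice.
        a   b  
>  S0   S1  S2 
   S1   S1  S3 
   S2   S4  S0 
 * S3   S4  S0 
   S4   S5  S0 
 * S5   S5  S0 
(> = start, * = accepting)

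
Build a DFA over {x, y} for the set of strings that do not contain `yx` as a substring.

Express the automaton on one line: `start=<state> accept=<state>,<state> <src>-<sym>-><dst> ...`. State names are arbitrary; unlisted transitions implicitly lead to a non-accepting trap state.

This is the complement of 'contains `yx`'. Use the same substring-matching states — q0 through q2 holding how much of `yx` has just been matched — but flip the accepting set: everything except the trap q2 accepts.
        x   y  
>* q0   q0  q1 
 * q1   q2  q1 
   q2   q2  q2 
(> = start, * = accepting)

start=q0 accept=q0,q1 q0-x->q0 q0-y->q1 q1-x->q2 q1-y->q1 q2-x->q2 q2-y->q2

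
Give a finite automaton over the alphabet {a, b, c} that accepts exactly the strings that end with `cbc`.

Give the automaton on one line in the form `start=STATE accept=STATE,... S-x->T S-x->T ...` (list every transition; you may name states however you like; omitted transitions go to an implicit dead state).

Remember how much of `cbc` the current input suffix matches. State S0 means no match yet; S1 means the last symbol is `c`; S2 means the last 2 symbols are `cb`; S3 means the last 3 symbols are `cbc`. Only S3 accepts. On a mismatch, fall back to the longest proper suffix that is still a prefix of `cbc`.
        a   b   c  
>  S0   S0  S0  S1 
   S1   S0  S2  S1 
   S2   S0  S0  S3 
 * S3   S0  S2  S1 
(> = start, * = accepting)

start=S0 accept=S3 S0-a->S0 S0-b->S0 S0-c->S1 S1-a->S0 S1-b->S2 S1-c->S1 S2-a->S0 S2-b->S0 S2-c->S3 S3-a->S0 S3-b->S2 S3-c->S1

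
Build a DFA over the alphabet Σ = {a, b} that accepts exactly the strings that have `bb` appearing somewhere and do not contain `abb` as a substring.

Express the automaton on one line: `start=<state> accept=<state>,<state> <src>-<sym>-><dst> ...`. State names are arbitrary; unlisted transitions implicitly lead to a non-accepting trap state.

start=q0 accept=q4,q6,q7 q0-a->q1 q0-b->q2 q1-a->q1 q1-b->q3 q2-a->q1 q2-b->q4 q3-a->q1 q3-b->q5 q4-a->q6 q4-b->q4 q5-a->q5 q5-b->q5 q6-a->q6 q6-b->q7 q7-a->q6 q7-b->q5

Handle the two conditions separately and then intersect. One (3 states) tracks whether and how much of `bb` has been seen; the other (4 states) tracks partial matches of the forbidden pattern `abb`. Each combined state is a pair, one component from each; accept when both components accept.
An 8-state machine:
        a   b  
>  q0   q1  q2 
   q1   q1  q3 
   q2   q1  q4 
   q3   q1  q5 
 * q4   q6  q4 
   q5   q5  q5 
 * q6   q6  q7 
 * q7   q6  q5 
(> = start, * = accepting)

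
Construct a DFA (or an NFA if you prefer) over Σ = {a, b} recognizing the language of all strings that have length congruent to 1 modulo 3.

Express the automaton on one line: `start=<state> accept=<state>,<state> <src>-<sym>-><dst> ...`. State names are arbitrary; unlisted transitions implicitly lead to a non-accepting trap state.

start=s0 accept=s1 s0-a->s1 s0-b->s1 s1-a->s2 s1-b->s2 s2-a->s0 s2-b->s0

Only the length mod 3 matters, so use a 3-cycle: from any state, every input symbol moves to the next state, wrapping s2 back to s0. Mark s1 accepting.
With 3 states:
        a   b  
>  s0   s1  s1 
 * s1   s2  s2 
   s2   s0  s0 
(> = start, * = accepting)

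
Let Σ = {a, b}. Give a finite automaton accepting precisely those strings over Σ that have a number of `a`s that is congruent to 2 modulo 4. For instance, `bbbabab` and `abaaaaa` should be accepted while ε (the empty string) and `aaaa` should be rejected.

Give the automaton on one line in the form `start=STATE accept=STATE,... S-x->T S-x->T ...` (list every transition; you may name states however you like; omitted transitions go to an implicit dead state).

Keep the running count of `a`s modulo 4: each `a` advances along the cycle q0 → q1 → q2 → q3 → q0 while other symbols loop. Accept at q2.
4 states suffice.
        a   b  
>  q0   q1  q0 
   q1   q2  q1 
 * q2   q3  q2 
   q3   q0  q3 
(> = start, * = accepting)

start=q0 accept=q2 q0-a->q1 q0-b->q0 q1-a->q2 q1-b->q1 q2-a->q3 q2-b->q2 q3-a->q0 q3-b->q3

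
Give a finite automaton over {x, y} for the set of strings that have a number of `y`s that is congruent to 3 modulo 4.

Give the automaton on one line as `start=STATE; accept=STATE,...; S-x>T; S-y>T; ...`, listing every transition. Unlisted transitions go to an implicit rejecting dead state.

Keep the running count of `y`s modulo 4: each `y` advances along the cycle q0 → q1 → q2 → q3 → q0 while other symbols loop. Accept at q3.
        x   y  
>  q0   q0  q1 
   q1   q1  q2 
   q2   q2  q3 
 * q3   q3  q0 
(> = start, * = accepting)

start=q0; accept=q3; q0-x>q0; q0-y>q1; q1-x>q1; q1-y>q2; q2-x>q2; q2-y>q3; q3-x>q3; q3-y>q0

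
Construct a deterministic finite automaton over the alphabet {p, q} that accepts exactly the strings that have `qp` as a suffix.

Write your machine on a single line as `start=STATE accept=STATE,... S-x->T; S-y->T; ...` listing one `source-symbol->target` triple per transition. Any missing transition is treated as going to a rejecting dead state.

Let each state record the length of the longest suffix of the input read so far that is also a prefix of `qp`. S1 means the last symbol is `q`; S2 means the last 2 symbols are `qp`. Accept only at S2, where the string currently ends in `qp`.
With 3 states:
        p   q  
>  S0   S0  S1 
   S1   S2  S1 
 * S2   S0  S1 
(> = start, * = accepting)

start=S0; accept=S2; S0-p->S0; S0-q->S1; S1-p->S2; S1-q->S1; S2-p->S0; S2-q->S1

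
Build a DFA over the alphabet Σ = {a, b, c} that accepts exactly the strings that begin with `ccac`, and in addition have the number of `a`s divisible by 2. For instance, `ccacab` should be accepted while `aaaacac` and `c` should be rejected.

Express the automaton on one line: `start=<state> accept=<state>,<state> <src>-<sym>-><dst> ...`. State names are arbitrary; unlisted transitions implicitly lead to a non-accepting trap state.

Run two small machines in parallel and take their product. One (6 states) tracks whether the input so far still matches the prefix `ccac`; the other (2 states) tracks the count of `a`s modulo 2. Each combined state is a pair, one component from each; accept when both components accept. After merging equivalent states the machine shrinks.
        a   b   c  
>  S0   S1  S1  S2 
   S1   S1  S1  S1 
   S2   S1  S1  S3 
   S3   S4  S1  S1 
   S4   S1  S1  S5 
   S5   S6  S5  S5 
 * S6   S5  S6  S6 
(> = start, * = accepting)

start=S0 accept=S6 S0-a->S1 S0-b->S1 S0-c->S2 S1-a->S1 S1-b->S1 S1-c->S1 S2-a->S1 S2-b->S1 S2-c->S3 S3-a->S4 S3-b->S1 S3-c->S1 S4-a->S1 S4-b->S1 S4-c->S5 S5-a->S6 S5-b->S5 S5-c->S5 S6-a->S5 S6-b->S6 S6-c->S6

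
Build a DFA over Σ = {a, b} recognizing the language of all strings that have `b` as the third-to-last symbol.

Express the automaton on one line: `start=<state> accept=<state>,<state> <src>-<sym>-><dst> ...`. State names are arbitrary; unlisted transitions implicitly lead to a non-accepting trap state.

start=S0 accept=S11,S12,S13,S14 S0-a->S1 S0-b->S2 S1-a->S3 S1-b->S4 S2-a->S5 S2-b->S6 S3-a->S7 S3-b->S8 S4-a->S9 S4-b->S10 S5-a->S11 S5-b->S12 S6-a->S13 S6-b->S14 S7-a->S7 S7-b->S8 S8-a->S9 S8-b->S10 S9-a->S11 S9-b->S12 S10-a->S13 S10-b->S14 S11-a->S7 S11-b->S8 S12-a->S9 S12-b->S10 S13-a->S11 S13-b->S12 S14-a->S13 S14-b->S14

Because acceptance depends on a position counted from the end, the machine has to buffer the most recent 3 symbols. Make each state the string of the last up-to-3 symbols read; on input `x` shift the window left and append `x`. Accept when the buffered window has length 3 and begins with `b`.
15 states suffice.
          a    b  
>  S0     S1   S2 
   S1     S3   S4 
   S2     S5   S6 
   S3     S7   S8 
   S4     S9  S10 
   S5    S11  S12 
   S6    S13  S14 
   S7     S7   S8 
   S8     S9  S10 
   S9    S11  S12 
   S10   S13  S14 
 * S11    S7   S8 
 * S12    S9  S10 
 * S13   S11  S12 
 * S14   S13  S14 
(> = start, * = accepting)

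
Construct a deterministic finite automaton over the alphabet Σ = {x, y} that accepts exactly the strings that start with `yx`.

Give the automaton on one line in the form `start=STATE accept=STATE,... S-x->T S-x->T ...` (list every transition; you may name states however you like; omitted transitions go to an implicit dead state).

start=q0 accept=q2 q0-x->q3 q0-y->q1 q1-x->q2 q1-y->q3 q2-x->q2 q2-y->q2 q3-x->q3 q3-y->q3

Walk along `yx` while the input agrees: from q0 take `y` to q1, and so on. Any deviation drops to the rejecting sink q3. Once q2 is reached the prefix is confirmed and every continuation is accepted.
A 4-state machine:
        x   y  
>  q0   q3  q1 
   q1   q2  q3 
 * q2   q2  q2 
   q3   q3  q3 
(> = start, * = accepting)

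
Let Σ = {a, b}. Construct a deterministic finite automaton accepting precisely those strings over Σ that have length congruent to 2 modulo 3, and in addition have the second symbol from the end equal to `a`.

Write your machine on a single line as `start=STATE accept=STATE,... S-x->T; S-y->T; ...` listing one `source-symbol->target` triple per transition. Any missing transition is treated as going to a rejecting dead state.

Run two small machines in parallel and take their product. The first has 3 states tracking the input length modulo 3; the second has 7 states tracking the last 2 symbols read. A product state is a pair (one from each), accepting exactly when both do.
15 states suffice.
          a    b  
>  S0     S1   S2 
   S1     S3   S4 
   S2     S5   S6 
 * S3     S7   S8 
 * S4     S9  S10 
   S5     S7   S8 
   S6     S9  S10 
   S7    S11  S12 
   S8    S13  S14 
   S9    S11  S12 
   S10   S13  S14 
   S11    S3   S4 
   S12    S5   S6 
   S13    S3   S4 
   S14    S5   S6 
(> = start, * = accepting)

start=S0; accept=S3,S4; S0-a->S1; S0-b->S2; S1-a->S3; S1-b->S4; S2-a->S5; S2-b->S6; S3-a->S7; S3-b->S8; S4-a->S9; S4-b->S10; S5-a->S7; S5-b->S8; S6-a->S9; S6-b->S10; S7-a->S11; S7-b->S12; S8-a->S13; S8-b->S14; S9-a->S11; S9-b->S12; S10-a->S13; S10-b->S14; S11-a->S3; S11-b->S4; S12-a->S5; S12-b->S6; S13-a->S3; S13-b->S4; S14-a->S5; S14-b->S6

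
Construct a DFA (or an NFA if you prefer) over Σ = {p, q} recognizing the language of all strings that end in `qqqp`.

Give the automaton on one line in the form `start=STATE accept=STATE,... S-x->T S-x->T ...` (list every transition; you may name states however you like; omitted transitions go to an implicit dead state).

Let each state record the length of the longest suffix of the input read so far that is also a prefix of `qqqp`. S1 means the last symbol is `q`; S2 means the last 2 symbols are `qq`; S3 means the last 3 symbols are `qqq`; S4 means the last 4 symbols are `qqqp`. Accept only at S4, where the string currently ends in `qqqp`.
With 5 states:
        p   q  
>  S0   S0  S1 
   S1   S0  S2 
   S2   S0  S3 
   S3   S4  S3 
 * S4   S0  S1 
(> = start, * = accepting)

start=S0 accept=S4 S0-p->S0 S0-q->S1 S1-p->S0 S1-q->S2 S2-p->S0 S2-q->S3 S3-p->S4 S3-q->S3 S4-p->S0 S4-q->S1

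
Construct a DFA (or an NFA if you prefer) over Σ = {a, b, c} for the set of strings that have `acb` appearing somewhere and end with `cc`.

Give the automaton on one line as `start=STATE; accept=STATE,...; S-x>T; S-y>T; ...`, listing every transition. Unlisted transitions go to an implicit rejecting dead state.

Run two small machines in parallel and take their product. One (4 states) tracks whether and how much of `acb` has been seen; the other (3 states) tracks how much of the suffix `cc` has currently been matched. Each combined state is a pair, one component from each; accept when both components accept. Minimizing collapses redundant product states.
A 6-state machine:
        a   b   c  
>  q0   q1  q0  q0 
   q1   q1  q0  q2 
   q2   q1  q3  q0 
   q3   q3  q3  q4 
   q4   q3  q3  q5 
 * q5   q3  q3  q5 
(> = start, * = accepting)

start=q0; accept=q5; q0-a>q1; q0-b>q0; q0-c>q0; q1-a>q1; q1-b>q0; q1-c>q2; q2-a>q1; q2-b>q3; q2-c>q0; q3-a>q3; q3-b>q3; q3-c>q4; q4-a>q3; q4-b>q3; q4-c>q5; q5-a>q3; q5-b>q3; q5-c>q5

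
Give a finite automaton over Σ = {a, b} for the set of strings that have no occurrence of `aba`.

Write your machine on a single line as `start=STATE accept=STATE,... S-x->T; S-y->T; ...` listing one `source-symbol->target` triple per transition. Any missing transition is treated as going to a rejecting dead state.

start=q0; accept=q0,q1,q2; q0-a->q1; q0-b->q0; q1-a->q1; q1-b->q2; q2-a->q3; q2-b->q0; q3-a->q3; q3-b->q3

This is the complement of 'contains `aba`'. Use the same substring-matching states — q0 through q3 holding how much of `aba` has just been matched — but flip the accepting set: everything except the trap q3 accepts.
A 4-state machine:
        a   b  
>* q0   q1  q0 
 * q1   q1  q2 
 * q2   q3  q0 
   q3   q3  q3 
(> = start, * = accepting)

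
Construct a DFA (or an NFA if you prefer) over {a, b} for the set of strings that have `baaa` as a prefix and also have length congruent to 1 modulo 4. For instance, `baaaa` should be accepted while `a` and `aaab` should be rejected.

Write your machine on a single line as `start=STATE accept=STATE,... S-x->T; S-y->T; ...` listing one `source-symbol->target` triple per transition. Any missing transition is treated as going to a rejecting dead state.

Run two small machines in parallel and take their product. One (6 states) tracks whether the input so far still matches the prefix `baaa`; the other (4 states) tracks the input length modulo 4. Each combined state is a pair, one component from each; accept when both components accept. After merging equivalent states the machine shrinks.
With 9 states:
        a   b  
>  s0   s1  s2 
   s1   s1  s1 
   s2   s3  s1 
   s3   s4  s1 
   s4   s5  s1 
   s5   s6  s6 
 * s6   s7  s7 
   s7   s8  s8 
   s8   s5  s5 
(> = start, * = accepting)

start=s0; accept=s6; s0-a->s1; s0-b->s2; s1-a->s1; s1-b->s1; s2-a->s3; s2-b->s1; s3-a->s4; s3-b->s1; s4-a->s5; s4-b->s1; s5-a->s6; s5-b->s6; s6-a->s7; s6-b->s7; s7-a->s8; s7-b->s8; s8-a->s5; s8-b->s5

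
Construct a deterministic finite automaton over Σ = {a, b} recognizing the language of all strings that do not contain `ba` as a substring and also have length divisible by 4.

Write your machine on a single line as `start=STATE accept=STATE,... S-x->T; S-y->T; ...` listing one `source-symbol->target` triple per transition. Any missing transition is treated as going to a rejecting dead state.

Handle the two conditions separately and then intersect. One (3 states) tracks partial matches of the forbidden pattern `ba`; the other (4 states) tracks the input length modulo 4. Each combined state is a pair, one component from each; accept when both components accept. After merging equivalent states the machine shrinks.
9 states suffice.
        a   b  
>* S0   S1  S2 
   S1   S3  S4 
   S2   S5  S4 
   S3   S6  S7 
   S4   S5  S7 
   S5   S5  S5 
   S6   S0  S8 
   S7   S5  S8 
 * S8   S5  S2 
(> = start, * = accepting)

start=S0; accept=S0,S8; S0-a->S1; S0-b->S2; S1-a->S3; S1-b->S4; S2-a->S5; S2-b->S4; S3-a->S6; S3-b->S7; S4-a->S5; S4-b->S7; S5-a->S5; S5-b->S5; S6-a->S0; S6-b->S8; S7-a->S5; S7-b->S8; S8-a->S5; S8-b->S2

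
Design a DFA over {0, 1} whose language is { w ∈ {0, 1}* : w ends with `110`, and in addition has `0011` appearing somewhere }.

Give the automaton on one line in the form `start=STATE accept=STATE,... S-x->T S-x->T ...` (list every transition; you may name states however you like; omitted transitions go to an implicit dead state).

Build one automaton per condition and run them in lockstep. The first has 4 states tracking how much of the suffix `110` has currently been matched; the second has 5 states tracking whether and how much of `0011` has been seen. A product state is a pair (one from each), accepting exactly when both do.
          0    1  
>  s0     s1   s2 
   s1     s3   s2 
   s2     s1   s4 
   s3     s3   s5 
   s4     s6   s4 
   s5     s1   s7 
   s6     s3   s2 
   s7     s8   s7 
 * s8     s9  s10 
   s9     s9  s10 
   s10    s9   s7 
(> = start, * = accepting)

start=s0 accept=s8 s0-0->s1 s0-1->s2 s1-0->s3 s1-1->s2 s2-0->s1 s2-1->s4 s3-0->s3 s3-1->s5 s4-0->s6 s4-1->s4 s5-0->s1 s5-1->s7 s6-0->s3 s6-1->s2 s7-0->s8 s7-1->s7 s8-0->s9 s8-1->s10 s9-0->s9 s9-1->s10 s10-0->s9 s10-1->s7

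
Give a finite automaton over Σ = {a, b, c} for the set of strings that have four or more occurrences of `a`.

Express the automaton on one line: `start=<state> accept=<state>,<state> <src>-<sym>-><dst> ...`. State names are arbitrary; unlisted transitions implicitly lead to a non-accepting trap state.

Count `a`s, saturating at 5: states q0 through q4 mean 0 through 4 `a`s seen; q5 means more than 4. Each `a` increments (capped at q5); other symbols loop. Accept from {q4, q5}.
A 6-state machine:
        a   b   c  
>  q0   q1  q0  q0 
   q1   q2  q1  q1 
   q2   q3  q2  q2 
   q3   q4  q3  q3 
 * q4   q5  q4  q4 
 * q5   q5  q5  q5 
(> = start, * = accepting)

start=q0 accept=q4,q5 q0-a->q1 q0-b->q0 q0-c->q0 q1-a->q2 q1-b->q1 q1-c->q1 q2-a->q3 q2-b->q2 q2-c->q2 q3-a->q4 q3-b->q3 q3-c->q3 q4-a->q5 q4-b->q4 q4-c->q4 q5-a->q5 q5-b->q5 q5-c->q5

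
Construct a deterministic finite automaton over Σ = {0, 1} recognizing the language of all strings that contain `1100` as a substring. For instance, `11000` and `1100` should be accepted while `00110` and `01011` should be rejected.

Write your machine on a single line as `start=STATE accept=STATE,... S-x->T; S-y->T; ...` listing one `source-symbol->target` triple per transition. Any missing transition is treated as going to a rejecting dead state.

Track how much of `1100` has been matched so far: state S0 is no progress, S4 is the absorbing accept state reached once `1100` has occurred. Intermediate states record partial matches; on a mismatch, fall back to the longest reusable overlap.
5 states suffice.
        0   1  
>  S0   S0  S1 
   S1   S0  S2 
   S2   S3  S2 
   S3   S4  S1 
 * S4   S4  S4 
(> = start, * = accepting)

start=S0; accept=S4; S0-0->S0; S0-1->S1; S1-0->S0; S1-1->S2; S2-0->S3; S2-1->S2; S3-0->S4; S3-1->S1; S4-0->S4; S4-1->S4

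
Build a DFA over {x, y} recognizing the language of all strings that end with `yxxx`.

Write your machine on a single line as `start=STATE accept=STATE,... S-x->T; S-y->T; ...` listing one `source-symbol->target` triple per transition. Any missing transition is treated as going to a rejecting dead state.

Let each state record the length of the longest suffix of the input read so far that is also a prefix of `yxxx`. S1 means the last symbol is `y`; S2 means the last 2 symbols are `yx`; S3 means the last 3 symbols are `yxx`; S4 means the last 4 symbols are `yxxx`. Accept only at S4, where the string currently ends in `yxxx`.
        x   y  
>  S0   S0  S1 
   S1   S2  S1 
   S2   S3  S1 
   S3   S4  S1 
 * S4   S0  S1 
(> = start, * = accepting)

start=S0; accept=S4; S0-x->S0; S0-y->S1; S1-x->S2; S1-y->S1; S2-x->S3; S2-y->S1; S3-x->S4; S3-y->S1; S4-x->S0; S4-y->S1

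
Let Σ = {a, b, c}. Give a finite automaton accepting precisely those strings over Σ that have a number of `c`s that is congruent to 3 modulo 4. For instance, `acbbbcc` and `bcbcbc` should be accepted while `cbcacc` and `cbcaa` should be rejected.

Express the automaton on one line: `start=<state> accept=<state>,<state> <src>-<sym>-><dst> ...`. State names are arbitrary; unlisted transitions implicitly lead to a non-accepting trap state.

start=q0 accept=q3 q0-a->q0 q0-b->q0 q0-c->q1 q1-a->q1 q1-b->q1 q1-c->q2 q2-a->q2 q2-b->q2 q2-c->q3 q3-a->q3 q3-b->q3 q3-c->q0

Keep the running count of `c`s modulo 4: each `c` advances along the cycle q0 → q1 → q2 → q3 → q0 while other symbols loop. Accept at q3.
With 4 states:
        a   b   c  
>  q0   q0  q0  q1 
   q1   q1  q1  q2 
   q2   q2  q2  q3 
 * q3   q3  q3  q0 
(> = start, * = accepting)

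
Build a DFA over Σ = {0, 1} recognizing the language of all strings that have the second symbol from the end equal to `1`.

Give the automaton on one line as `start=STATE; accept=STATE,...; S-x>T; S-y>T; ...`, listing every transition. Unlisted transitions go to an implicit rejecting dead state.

A DFA must remember the last 2 symbols (since which symbol is second-to-last isn't known until the input ends). Use one state per possible window of the last ≤2 symbols; accept from those whose window starts with `1`.
A 7-state machine:
        0   1  
>  S0   S1  S2 
   S1   S3  S4 
   S2   S5  S6 
   S3   S3  S4 
   S4   S5  S6 
 * S5   S3  S4 
 * S6   S5  S6 
(> = start, * = accepting)

start=S0; accept=S5,S6; S0-0>S1; S0-1>S2; S1-0>S3; S1-1>S4; S2-0>S5; S2-1>S6; S3-0>S3; S3-1>S4; S4-0>S5; S4-1>S6; S5-0>S3; S5-1>S4; S6-0>S5; S6-1>S6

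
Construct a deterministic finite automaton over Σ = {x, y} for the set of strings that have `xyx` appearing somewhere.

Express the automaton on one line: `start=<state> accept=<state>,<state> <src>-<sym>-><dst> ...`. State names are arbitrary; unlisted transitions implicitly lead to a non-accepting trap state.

Track how much of `xyx` has been matched so far: state A is no progress, D is the absorbing accept state reached once `xyx` has occurred. Intermediate states record partial matches; on a mismatch, fall back to the longest reusable overlap.
       x  y 
>  A   B  A 
   B   B  C 
   C   D  A 
 * D   D  D 
(> = start, * = accepting)

start=A accept=D A-x->B A-y->A B-x->B B-y->C C-x->D C-y->A D-x->D D-y->D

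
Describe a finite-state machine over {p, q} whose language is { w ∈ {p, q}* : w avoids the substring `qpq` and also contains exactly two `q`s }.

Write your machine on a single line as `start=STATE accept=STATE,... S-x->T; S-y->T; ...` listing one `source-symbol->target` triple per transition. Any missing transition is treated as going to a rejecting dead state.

start=A; accept=D; A-p->A; A-q->B; B-p->C; B-q->D; C-p->E; C-q->F; D-p->D; D-q->F; E-p->E; E-q->D; F-p->F; F-q->F

Run two small machines in parallel and take their product. One (4 states) tracks partial matches of the forbidden pattern `qpq`; the other (4 states) tracks the count of `q`s, saturating at 3. Each combined state is a pair, one component from each; accept when both components accept. After merging equivalent states the machine shrinks.
       p  q 
>  A   A  B 
   B   C  D 
   C   E  F 
 * D   D  F 
   E   E  D 
   F   F  F 
(> = start, * = accepting)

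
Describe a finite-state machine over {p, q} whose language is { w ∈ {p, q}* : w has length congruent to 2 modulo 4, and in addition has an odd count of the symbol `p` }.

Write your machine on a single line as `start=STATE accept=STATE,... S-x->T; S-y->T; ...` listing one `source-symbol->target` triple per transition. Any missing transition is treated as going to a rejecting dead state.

start=A; accept=E; A-p->B; A-q->C; B-p->D; B-q->E; C-p->E; C-q->D; D-p->F; D-q->G; E-p->G; E-q->F; F-p->A; F-q->H; G-p->H; G-q->A; H-p->C; H-q->B

Run two small machines in parallel and take their product. One (4 states) tracks the input length modulo 4; the other (2 states) tracks the count of `p`s modulo 2. Each combined state is a pair, one component from each; accept when both components accept.
8 states suffice.
       p  q 
>  A   B  C 
   B   D  E 
   C   E  D 
   D   F  G 
 * E   G  F 
   F   A  H 
   G   H  A 
   H   C  B 
(> = start, * = accepting)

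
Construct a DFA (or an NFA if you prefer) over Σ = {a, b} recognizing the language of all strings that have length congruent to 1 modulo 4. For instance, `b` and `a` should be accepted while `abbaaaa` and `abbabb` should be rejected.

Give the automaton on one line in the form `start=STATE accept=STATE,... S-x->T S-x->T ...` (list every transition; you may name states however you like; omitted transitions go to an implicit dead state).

Count input length modulo 4: every symbol advances one step around the cycle s0 → s1 → s2 → s3 → s0. Accept at s1.
4 states suffice.
        a   b  
>  s0   s1  s1 
 * s1   s2  s2 
   s2   s3  s3 
   s3   s0  s0 
(> = start, * = accepting)

start=s0 accept=s1 s0-a->s1 s0-b->s1 s1-a->s2 s1-b->s2 s2-a->s3 s2-b->s3 s3-a->s0 s3-b->s0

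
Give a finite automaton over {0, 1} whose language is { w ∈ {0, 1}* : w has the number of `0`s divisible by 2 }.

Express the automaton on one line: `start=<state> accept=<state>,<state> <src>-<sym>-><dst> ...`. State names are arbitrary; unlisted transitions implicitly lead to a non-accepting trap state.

The only thing that matters is how many `0`s have appeared, reduced mod 2. Use one state per residue: S0 for 0, …, S1 for 1. Reading `0` moves to the next residue; anything else stays put. S0 is accepting.
2 states suffice.
        0   1  
>* S0   S1  S0 
   S1   S0  S1 
(> = start, * = accepting)

start=S0 accept=S0 S0-0->S1 S0-1->S0 S1-0->S0 S1-1->S1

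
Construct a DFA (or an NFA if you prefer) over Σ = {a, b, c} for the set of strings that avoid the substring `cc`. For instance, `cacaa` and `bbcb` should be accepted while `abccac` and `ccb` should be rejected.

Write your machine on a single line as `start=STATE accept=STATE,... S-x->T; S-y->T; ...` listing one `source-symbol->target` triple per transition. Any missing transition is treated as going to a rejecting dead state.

Track partial matches of the forbidden pattern `cc`. State q2 is a dead state reached once `cc` has occurred; every other state accepts. q0 means no part of `cc` is currently matched.
With 3 states:
        a   b   c  
>* q0   q0  q0  q1 
 * q1   q0  q0  q2 
   q2   q2  q2  q2 
(> = start, * = accepting)

start=q0; accept=q0,q1; q0-a->q0; q0-b->q0; q0-c->q1; q1-a->q0; q1-b->q0; q1-c->q2; q2-a->q2; q2-b->q2; q2-c->q2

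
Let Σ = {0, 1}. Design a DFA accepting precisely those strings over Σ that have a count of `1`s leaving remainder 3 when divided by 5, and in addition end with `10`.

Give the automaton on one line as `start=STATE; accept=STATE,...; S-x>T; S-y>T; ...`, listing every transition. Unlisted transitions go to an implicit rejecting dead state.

Handle the two conditions separately and then intersect. One (5 states) tracks the count of `1`s modulo 5; the other (3 states) tracks how much of the suffix `10` has currently been matched. Each combined state is a pair, one component from each; accept when both components accept.
A 15-state machine:
          0    1  
>  s0     s0   s1 
   s1     s2   s3 
   s2     s4   s3 
   s3     s5   s6 
   s4     s4   s3 
   s5     s7   s6 
   s6     s8   s9 
   s7     s7   s6 
 * s8    s10   s9 
   s9    s11  s12 
   s10   s10   s9 
   s11   s13  s12 
   s12   s14   s1 
   s13   s13  s12 
   s14    s0   s1 
(> = start, * = accepting)

start=s0; accept=s8; s0-0>s0; s0-1>s1; s1-0>s2; s1-1>s3; s2-0>s4; s2-1>s3; s3-0>s5; s3-1>s6; s4-0>s4; s4-1>s3; s5-0>s7; s5-1>s6; s6-0>s8; s6-1>s9; s7-0>s7; s7-1>s6; s8-0>s10; s8-1>s9; s9-0>s11; s9-1>s12; s10-0>s10; s10-1>s9; s11-0>s13; s11-1>s12; s12-0>s14; s12-1>s1; s13-0>s13; s13-1>s12; s14-0>s0; s14-1>s1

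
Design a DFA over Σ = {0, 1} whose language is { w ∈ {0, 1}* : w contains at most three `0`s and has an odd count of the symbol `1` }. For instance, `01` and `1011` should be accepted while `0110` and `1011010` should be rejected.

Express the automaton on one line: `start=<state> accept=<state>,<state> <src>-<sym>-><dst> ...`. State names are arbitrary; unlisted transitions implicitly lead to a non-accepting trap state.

Handle the two conditions separately and then intersect. One (5 states) tracks the count of `0`s, saturating at 4; the other (2 states) tracks the count of `1`s modulo 2. Each combined state is a pair, one component from each; accept when both components accept. Equivalent product states are then merged.
With 9 states:
        0   1  
>  S0   S1  S2 
   S1   S3  S4 
 * S2   S4  S0 
   S3   S5  S6 
 * S4   S6  S1 
   S5   S7  S8 
 * S6   S8  S3 
   S7   S7  S7 
 * S8   S7  S5 
(> = start, * = accepting)

start=S0 accept=S2,S4,S6,S8 S0-0->S1 S0-1->S2 S1-0->S3 S1-1->S4 S2-0->S4 S2-1->S0 S3-0->S5 S3-1->S6 S4-0->S6 S4-1->S1 S5-0->S7 S5-1->S8 S6-0->S8 S6-1->S3 S7-0->S7 S7-1->S7 S8-0->S7 S8-1->S5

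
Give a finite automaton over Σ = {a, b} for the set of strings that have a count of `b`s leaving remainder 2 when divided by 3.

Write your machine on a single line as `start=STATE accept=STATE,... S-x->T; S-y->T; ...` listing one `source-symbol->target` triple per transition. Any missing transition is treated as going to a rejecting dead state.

start=q0; accept=q2; q0-a->q0; q0-b->q1; q1-a->q1; q1-b->q2; q2-a->q2; q2-b->q0

The only thing that matters is how many `b`s have appeared, reduced mod 3. Use one state per residue: q0 for 0, …, q2 for 2. Reading `b` moves to the next residue; anything else stays put. q2 is accepting.
        a   b  
>  q0   q0  q1 
   q1   q1  q2 
 * q2   q2  q0 
(> = start, * = accepting)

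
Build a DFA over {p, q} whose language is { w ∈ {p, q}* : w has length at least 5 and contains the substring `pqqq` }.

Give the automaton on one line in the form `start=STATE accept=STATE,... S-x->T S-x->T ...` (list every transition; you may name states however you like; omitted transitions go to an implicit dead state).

Build one automaton per condition and run them in lockstep. One (7 states) tracks the input length, saturating at 6; the other (5 states) tracks whether and how much of `pqqq` has been seen. Each combined state is a pair, one component from each; accept when both components accept. Equivalent product states are then merged.
10 states suffice.
       p  q 
>  A   B  C 
   B   D  E 
   C   D  C 
   D   D  F 
   E   D  G 
   F   D  H 
   G   D  I 
   H   D  J 
   I   J  J 
 * J   J  J 
(> = start, * = accepting)

start=A accept=J A-p->B A-q->C B-p->D B-q->E C-p->D C-q->C D-p->D D-q->F E-p->D E-q->G F-p->D F-q->H G-p->D G-q->I H-p->D H-q->J I-p->J I-q->J J-p->J J-q->J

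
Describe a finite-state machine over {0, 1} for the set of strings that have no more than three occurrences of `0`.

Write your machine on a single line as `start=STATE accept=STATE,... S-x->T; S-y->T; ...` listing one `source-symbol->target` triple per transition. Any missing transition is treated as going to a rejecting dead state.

Count `0`s, saturating at 4: states S0 through S3 mean 0 through 3 `0`s seen; S4 means more than 3. Each `0` increments (capped at S4); other symbols loop. Accept from {S0, S1, S2, S3}.
        0   1  
>* S0   S1  S0 
 * S1   S2  S1 
 * S2   S3  S2 
 * S3   S4  S3 
   S4   S4  S4 
(> = start, * = accepting)

start=S0; accept=S0,S1,S2,S3; S0-0->S1; S0-1->S0; S1-0->S2; S1-1->S1; S2-0->S3; S2-1->S2; S3-0->S4; S3-1->S3; S4-0->S4; S4-1->S4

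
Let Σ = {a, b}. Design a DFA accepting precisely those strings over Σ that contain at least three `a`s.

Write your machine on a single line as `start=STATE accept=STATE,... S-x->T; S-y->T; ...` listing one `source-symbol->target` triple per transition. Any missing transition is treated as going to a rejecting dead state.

start=q0; accept=q3,q4; q0-a->q1; q0-b->q0; q1-a->q2; q1-b->q1; q2-a->q3; q2-b->q2; q3-a->q4; q3-b->q3; q4-a->q4; q4-b->q4

Count `a`s, saturating at 4: states q0 through q3 mean 0 through 3 `a`s seen; q4 means more than 3. Each `a` increments (capped at q4); other symbols loop. Accept from {q3, q4}.
        a   b  
>  q0   q1  q0 
   q1   q2  q1 
   q2   q3  q2 
 * q3   q4  q3 
 * q4   q4  q4 
(> = start, * = accepting)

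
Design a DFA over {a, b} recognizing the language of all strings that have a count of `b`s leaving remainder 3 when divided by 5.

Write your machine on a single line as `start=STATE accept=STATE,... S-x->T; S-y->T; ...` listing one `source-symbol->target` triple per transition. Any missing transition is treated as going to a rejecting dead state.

start=q0; accept=q3; q0-a->q0; q0-b->q1; q1-a->q1; q1-b->q2; q2-a->q2; q2-b->q3; q3-a->q3; q3-b->q4; q4-a->q4; q4-b->q0

Keep the running count of `b`s modulo 5: each `b` advances along the cycle q0 → q1 → q2 → q3 → q4 → q0 while other symbols loop. Accept at q3.
        a   b  
>  q0   q0  q1 
   q1   q1  q2 
   q2   q2  q3 
 * q3   q3  q4 
   q4   q4  q0 
(> = start, * = accepting)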